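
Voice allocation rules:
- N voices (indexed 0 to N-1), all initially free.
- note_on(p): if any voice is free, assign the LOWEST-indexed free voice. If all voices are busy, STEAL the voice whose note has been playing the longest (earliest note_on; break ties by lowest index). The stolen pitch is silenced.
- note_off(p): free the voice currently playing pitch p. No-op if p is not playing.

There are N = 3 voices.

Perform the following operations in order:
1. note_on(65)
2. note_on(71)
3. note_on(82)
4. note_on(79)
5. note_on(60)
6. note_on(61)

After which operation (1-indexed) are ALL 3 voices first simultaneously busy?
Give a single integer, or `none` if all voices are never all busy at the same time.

Answer: 3

Derivation:
Op 1: note_on(65): voice 0 is free -> assigned | voices=[65 - -]
Op 2: note_on(71): voice 1 is free -> assigned | voices=[65 71 -]
Op 3: note_on(82): voice 2 is free -> assigned | voices=[65 71 82]
Op 4: note_on(79): all voices busy, STEAL voice 0 (pitch 65, oldest) -> assign | voices=[79 71 82]
Op 5: note_on(60): all voices busy, STEAL voice 1 (pitch 71, oldest) -> assign | voices=[79 60 82]
Op 6: note_on(61): all voices busy, STEAL voice 2 (pitch 82, oldest) -> assign | voices=[79 60 61]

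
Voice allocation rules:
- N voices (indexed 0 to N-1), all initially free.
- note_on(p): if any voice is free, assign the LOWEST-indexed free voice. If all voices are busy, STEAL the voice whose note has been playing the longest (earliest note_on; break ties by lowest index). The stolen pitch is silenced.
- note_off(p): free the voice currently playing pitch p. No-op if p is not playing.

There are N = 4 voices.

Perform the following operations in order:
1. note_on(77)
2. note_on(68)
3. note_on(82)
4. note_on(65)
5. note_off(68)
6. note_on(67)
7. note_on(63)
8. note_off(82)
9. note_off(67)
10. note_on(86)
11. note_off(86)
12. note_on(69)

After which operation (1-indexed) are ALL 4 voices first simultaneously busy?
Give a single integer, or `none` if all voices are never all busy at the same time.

Op 1: note_on(77): voice 0 is free -> assigned | voices=[77 - - -]
Op 2: note_on(68): voice 1 is free -> assigned | voices=[77 68 - -]
Op 3: note_on(82): voice 2 is free -> assigned | voices=[77 68 82 -]
Op 4: note_on(65): voice 3 is free -> assigned | voices=[77 68 82 65]
Op 5: note_off(68): free voice 1 | voices=[77 - 82 65]
Op 6: note_on(67): voice 1 is free -> assigned | voices=[77 67 82 65]
Op 7: note_on(63): all voices busy, STEAL voice 0 (pitch 77, oldest) -> assign | voices=[63 67 82 65]
Op 8: note_off(82): free voice 2 | voices=[63 67 - 65]
Op 9: note_off(67): free voice 1 | voices=[63 - - 65]
Op 10: note_on(86): voice 1 is free -> assigned | voices=[63 86 - 65]
Op 11: note_off(86): free voice 1 | voices=[63 - - 65]
Op 12: note_on(69): voice 1 is free -> assigned | voices=[63 69 - 65]

Answer: 4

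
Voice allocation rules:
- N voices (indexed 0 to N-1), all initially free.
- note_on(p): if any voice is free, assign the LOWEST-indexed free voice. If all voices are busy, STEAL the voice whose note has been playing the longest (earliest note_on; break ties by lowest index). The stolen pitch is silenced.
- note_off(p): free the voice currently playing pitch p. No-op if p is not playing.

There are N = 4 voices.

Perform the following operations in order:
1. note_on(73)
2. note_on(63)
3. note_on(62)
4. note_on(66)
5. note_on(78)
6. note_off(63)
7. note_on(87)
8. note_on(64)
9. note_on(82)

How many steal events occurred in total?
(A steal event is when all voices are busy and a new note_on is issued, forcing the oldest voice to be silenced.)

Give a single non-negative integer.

Answer: 3

Derivation:
Op 1: note_on(73): voice 0 is free -> assigned | voices=[73 - - -]
Op 2: note_on(63): voice 1 is free -> assigned | voices=[73 63 - -]
Op 3: note_on(62): voice 2 is free -> assigned | voices=[73 63 62 -]
Op 4: note_on(66): voice 3 is free -> assigned | voices=[73 63 62 66]
Op 5: note_on(78): all voices busy, STEAL voice 0 (pitch 73, oldest) -> assign | voices=[78 63 62 66]
Op 6: note_off(63): free voice 1 | voices=[78 - 62 66]
Op 7: note_on(87): voice 1 is free -> assigned | voices=[78 87 62 66]
Op 8: note_on(64): all voices busy, STEAL voice 2 (pitch 62, oldest) -> assign | voices=[78 87 64 66]
Op 9: note_on(82): all voices busy, STEAL voice 3 (pitch 66, oldest) -> assign | voices=[78 87 64 82]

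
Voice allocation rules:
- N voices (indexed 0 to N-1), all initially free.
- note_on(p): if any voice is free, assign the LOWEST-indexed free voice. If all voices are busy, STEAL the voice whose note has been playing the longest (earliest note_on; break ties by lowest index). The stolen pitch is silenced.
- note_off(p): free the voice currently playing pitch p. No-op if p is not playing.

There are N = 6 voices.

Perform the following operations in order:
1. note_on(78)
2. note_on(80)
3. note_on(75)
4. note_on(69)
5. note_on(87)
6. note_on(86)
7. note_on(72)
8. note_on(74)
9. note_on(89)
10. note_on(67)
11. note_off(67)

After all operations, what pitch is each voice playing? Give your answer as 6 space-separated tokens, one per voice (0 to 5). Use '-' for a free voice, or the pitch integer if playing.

Answer: 72 74 89 - 87 86

Derivation:
Op 1: note_on(78): voice 0 is free -> assigned | voices=[78 - - - - -]
Op 2: note_on(80): voice 1 is free -> assigned | voices=[78 80 - - - -]
Op 3: note_on(75): voice 2 is free -> assigned | voices=[78 80 75 - - -]
Op 4: note_on(69): voice 3 is free -> assigned | voices=[78 80 75 69 - -]
Op 5: note_on(87): voice 4 is free -> assigned | voices=[78 80 75 69 87 -]
Op 6: note_on(86): voice 5 is free -> assigned | voices=[78 80 75 69 87 86]
Op 7: note_on(72): all voices busy, STEAL voice 0 (pitch 78, oldest) -> assign | voices=[72 80 75 69 87 86]
Op 8: note_on(74): all voices busy, STEAL voice 1 (pitch 80, oldest) -> assign | voices=[72 74 75 69 87 86]
Op 9: note_on(89): all voices busy, STEAL voice 2 (pitch 75, oldest) -> assign | voices=[72 74 89 69 87 86]
Op 10: note_on(67): all voices busy, STEAL voice 3 (pitch 69, oldest) -> assign | voices=[72 74 89 67 87 86]
Op 11: note_off(67): free voice 3 | voices=[72 74 89 - 87 86]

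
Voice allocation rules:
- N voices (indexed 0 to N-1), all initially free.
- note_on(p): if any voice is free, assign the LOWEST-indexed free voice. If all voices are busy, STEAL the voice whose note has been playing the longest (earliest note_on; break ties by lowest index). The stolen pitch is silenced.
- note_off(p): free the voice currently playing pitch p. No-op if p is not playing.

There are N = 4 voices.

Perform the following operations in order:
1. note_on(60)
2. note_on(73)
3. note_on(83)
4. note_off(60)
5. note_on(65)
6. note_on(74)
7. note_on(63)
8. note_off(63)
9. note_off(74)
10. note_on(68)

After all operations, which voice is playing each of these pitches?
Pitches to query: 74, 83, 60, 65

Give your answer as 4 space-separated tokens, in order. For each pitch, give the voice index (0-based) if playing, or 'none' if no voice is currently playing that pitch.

Answer: none 2 none 0

Derivation:
Op 1: note_on(60): voice 0 is free -> assigned | voices=[60 - - -]
Op 2: note_on(73): voice 1 is free -> assigned | voices=[60 73 - -]
Op 3: note_on(83): voice 2 is free -> assigned | voices=[60 73 83 -]
Op 4: note_off(60): free voice 0 | voices=[- 73 83 -]
Op 5: note_on(65): voice 0 is free -> assigned | voices=[65 73 83 -]
Op 6: note_on(74): voice 3 is free -> assigned | voices=[65 73 83 74]
Op 7: note_on(63): all voices busy, STEAL voice 1 (pitch 73, oldest) -> assign | voices=[65 63 83 74]
Op 8: note_off(63): free voice 1 | voices=[65 - 83 74]
Op 9: note_off(74): free voice 3 | voices=[65 - 83 -]
Op 10: note_on(68): voice 1 is free -> assigned | voices=[65 68 83 -]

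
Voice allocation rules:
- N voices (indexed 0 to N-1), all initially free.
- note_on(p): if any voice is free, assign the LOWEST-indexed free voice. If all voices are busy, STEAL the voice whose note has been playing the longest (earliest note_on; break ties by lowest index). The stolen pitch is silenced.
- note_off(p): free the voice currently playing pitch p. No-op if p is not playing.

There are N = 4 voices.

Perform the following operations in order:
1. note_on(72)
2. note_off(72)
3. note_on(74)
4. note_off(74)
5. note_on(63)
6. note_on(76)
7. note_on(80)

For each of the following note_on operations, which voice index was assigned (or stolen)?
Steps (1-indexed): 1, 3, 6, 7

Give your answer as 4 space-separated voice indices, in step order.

Answer: 0 0 1 2

Derivation:
Op 1: note_on(72): voice 0 is free -> assigned | voices=[72 - - -]
Op 2: note_off(72): free voice 0 | voices=[- - - -]
Op 3: note_on(74): voice 0 is free -> assigned | voices=[74 - - -]
Op 4: note_off(74): free voice 0 | voices=[- - - -]
Op 5: note_on(63): voice 0 is free -> assigned | voices=[63 - - -]
Op 6: note_on(76): voice 1 is free -> assigned | voices=[63 76 - -]
Op 7: note_on(80): voice 2 is free -> assigned | voices=[63 76 80 -]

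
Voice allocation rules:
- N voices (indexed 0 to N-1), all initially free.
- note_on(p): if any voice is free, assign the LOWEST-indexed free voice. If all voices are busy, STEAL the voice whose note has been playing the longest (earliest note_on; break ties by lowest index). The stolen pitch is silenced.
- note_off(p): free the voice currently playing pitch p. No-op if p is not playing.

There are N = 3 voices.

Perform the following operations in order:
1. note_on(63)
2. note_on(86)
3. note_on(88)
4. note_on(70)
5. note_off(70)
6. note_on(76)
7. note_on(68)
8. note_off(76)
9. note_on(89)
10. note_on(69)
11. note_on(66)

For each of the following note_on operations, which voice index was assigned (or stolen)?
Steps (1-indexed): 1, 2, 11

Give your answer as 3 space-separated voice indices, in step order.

Answer: 0 1 1

Derivation:
Op 1: note_on(63): voice 0 is free -> assigned | voices=[63 - -]
Op 2: note_on(86): voice 1 is free -> assigned | voices=[63 86 -]
Op 3: note_on(88): voice 2 is free -> assigned | voices=[63 86 88]
Op 4: note_on(70): all voices busy, STEAL voice 0 (pitch 63, oldest) -> assign | voices=[70 86 88]
Op 5: note_off(70): free voice 0 | voices=[- 86 88]
Op 6: note_on(76): voice 0 is free -> assigned | voices=[76 86 88]
Op 7: note_on(68): all voices busy, STEAL voice 1 (pitch 86, oldest) -> assign | voices=[76 68 88]
Op 8: note_off(76): free voice 0 | voices=[- 68 88]
Op 9: note_on(89): voice 0 is free -> assigned | voices=[89 68 88]
Op 10: note_on(69): all voices busy, STEAL voice 2 (pitch 88, oldest) -> assign | voices=[89 68 69]
Op 11: note_on(66): all voices busy, STEAL voice 1 (pitch 68, oldest) -> assign | voices=[89 66 69]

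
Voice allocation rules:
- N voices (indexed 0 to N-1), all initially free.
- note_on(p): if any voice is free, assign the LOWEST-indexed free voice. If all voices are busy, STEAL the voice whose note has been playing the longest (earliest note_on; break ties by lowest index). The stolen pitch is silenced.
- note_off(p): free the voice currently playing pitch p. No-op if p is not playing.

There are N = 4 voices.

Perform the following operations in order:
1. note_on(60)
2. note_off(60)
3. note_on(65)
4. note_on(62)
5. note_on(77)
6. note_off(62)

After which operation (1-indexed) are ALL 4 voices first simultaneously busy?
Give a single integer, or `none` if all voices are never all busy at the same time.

Answer: none

Derivation:
Op 1: note_on(60): voice 0 is free -> assigned | voices=[60 - - -]
Op 2: note_off(60): free voice 0 | voices=[- - - -]
Op 3: note_on(65): voice 0 is free -> assigned | voices=[65 - - -]
Op 4: note_on(62): voice 1 is free -> assigned | voices=[65 62 - -]
Op 5: note_on(77): voice 2 is free -> assigned | voices=[65 62 77 -]
Op 6: note_off(62): free voice 1 | voices=[65 - 77 -]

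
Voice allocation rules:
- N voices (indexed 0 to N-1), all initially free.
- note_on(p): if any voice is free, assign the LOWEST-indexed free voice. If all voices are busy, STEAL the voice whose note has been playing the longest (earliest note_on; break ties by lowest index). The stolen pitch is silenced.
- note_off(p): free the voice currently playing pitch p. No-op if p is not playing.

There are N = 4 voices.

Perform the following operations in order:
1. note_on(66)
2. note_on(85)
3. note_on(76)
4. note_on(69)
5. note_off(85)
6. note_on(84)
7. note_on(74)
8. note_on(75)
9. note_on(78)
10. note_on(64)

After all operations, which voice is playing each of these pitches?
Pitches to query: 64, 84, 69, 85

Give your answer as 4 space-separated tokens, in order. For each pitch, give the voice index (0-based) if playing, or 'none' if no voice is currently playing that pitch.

Answer: 1 none none none

Derivation:
Op 1: note_on(66): voice 0 is free -> assigned | voices=[66 - - -]
Op 2: note_on(85): voice 1 is free -> assigned | voices=[66 85 - -]
Op 3: note_on(76): voice 2 is free -> assigned | voices=[66 85 76 -]
Op 4: note_on(69): voice 3 is free -> assigned | voices=[66 85 76 69]
Op 5: note_off(85): free voice 1 | voices=[66 - 76 69]
Op 6: note_on(84): voice 1 is free -> assigned | voices=[66 84 76 69]
Op 7: note_on(74): all voices busy, STEAL voice 0 (pitch 66, oldest) -> assign | voices=[74 84 76 69]
Op 8: note_on(75): all voices busy, STEAL voice 2 (pitch 76, oldest) -> assign | voices=[74 84 75 69]
Op 9: note_on(78): all voices busy, STEAL voice 3 (pitch 69, oldest) -> assign | voices=[74 84 75 78]
Op 10: note_on(64): all voices busy, STEAL voice 1 (pitch 84, oldest) -> assign | voices=[74 64 75 78]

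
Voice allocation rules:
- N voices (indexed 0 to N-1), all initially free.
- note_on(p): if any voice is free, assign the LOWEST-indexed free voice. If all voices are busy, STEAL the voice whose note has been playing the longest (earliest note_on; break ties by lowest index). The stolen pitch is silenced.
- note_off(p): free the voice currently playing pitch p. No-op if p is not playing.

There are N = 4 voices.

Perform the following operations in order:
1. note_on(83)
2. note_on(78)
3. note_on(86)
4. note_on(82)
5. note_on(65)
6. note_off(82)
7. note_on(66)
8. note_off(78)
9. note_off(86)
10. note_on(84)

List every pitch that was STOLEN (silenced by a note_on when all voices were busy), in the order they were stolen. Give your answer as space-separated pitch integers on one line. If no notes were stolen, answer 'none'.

Answer: 83

Derivation:
Op 1: note_on(83): voice 0 is free -> assigned | voices=[83 - - -]
Op 2: note_on(78): voice 1 is free -> assigned | voices=[83 78 - -]
Op 3: note_on(86): voice 2 is free -> assigned | voices=[83 78 86 -]
Op 4: note_on(82): voice 3 is free -> assigned | voices=[83 78 86 82]
Op 5: note_on(65): all voices busy, STEAL voice 0 (pitch 83, oldest) -> assign | voices=[65 78 86 82]
Op 6: note_off(82): free voice 3 | voices=[65 78 86 -]
Op 7: note_on(66): voice 3 is free -> assigned | voices=[65 78 86 66]
Op 8: note_off(78): free voice 1 | voices=[65 - 86 66]
Op 9: note_off(86): free voice 2 | voices=[65 - - 66]
Op 10: note_on(84): voice 1 is free -> assigned | voices=[65 84 - 66]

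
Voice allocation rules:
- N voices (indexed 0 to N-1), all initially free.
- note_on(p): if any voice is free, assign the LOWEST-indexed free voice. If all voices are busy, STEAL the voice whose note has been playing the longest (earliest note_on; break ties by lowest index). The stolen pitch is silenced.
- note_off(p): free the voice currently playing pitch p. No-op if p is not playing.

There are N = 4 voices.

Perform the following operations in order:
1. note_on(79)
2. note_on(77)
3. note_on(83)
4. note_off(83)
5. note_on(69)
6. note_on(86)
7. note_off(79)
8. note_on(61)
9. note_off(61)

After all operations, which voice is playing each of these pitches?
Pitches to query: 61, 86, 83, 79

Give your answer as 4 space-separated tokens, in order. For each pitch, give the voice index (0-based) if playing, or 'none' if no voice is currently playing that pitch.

Op 1: note_on(79): voice 0 is free -> assigned | voices=[79 - - -]
Op 2: note_on(77): voice 1 is free -> assigned | voices=[79 77 - -]
Op 3: note_on(83): voice 2 is free -> assigned | voices=[79 77 83 -]
Op 4: note_off(83): free voice 2 | voices=[79 77 - -]
Op 5: note_on(69): voice 2 is free -> assigned | voices=[79 77 69 -]
Op 6: note_on(86): voice 3 is free -> assigned | voices=[79 77 69 86]
Op 7: note_off(79): free voice 0 | voices=[- 77 69 86]
Op 8: note_on(61): voice 0 is free -> assigned | voices=[61 77 69 86]
Op 9: note_off(61): free voice 0 | voices=[- 77 69 86]

Answer: none 3 none none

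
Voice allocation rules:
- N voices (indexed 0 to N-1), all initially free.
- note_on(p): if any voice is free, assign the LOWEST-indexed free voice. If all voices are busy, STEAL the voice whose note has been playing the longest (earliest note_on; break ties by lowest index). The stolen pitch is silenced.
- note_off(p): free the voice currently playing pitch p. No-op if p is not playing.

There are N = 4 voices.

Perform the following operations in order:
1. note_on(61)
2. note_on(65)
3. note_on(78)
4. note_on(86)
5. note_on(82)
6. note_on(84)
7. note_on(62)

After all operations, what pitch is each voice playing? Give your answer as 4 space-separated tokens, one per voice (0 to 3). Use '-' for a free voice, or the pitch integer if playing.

Op 1: note_on(61): voice 0 is free -> assigned | voices=[61 - - -]
Op 2: note_on(65): voice 1 is free -> assigned | voices=[61 65 - -]
Op 3: note_on(78): voice 2 is free -> assigned | voices=[61 65 78 -]
Op 4: note_on(86): voice 3 is free -> assigned | voices=[61 65 78 86]
Op 5: note_on(82): all voices busy, STEAL voice 0 (pitch 61, oldest) -> assign | voices=[82 65 78 86]
Op 6: note_on(84): all voices busy, STEAL voice 1 (pitch 65, oldest) -> assign | voices=[82 84 78 86]
Op 7: note_on(62): all voices busy, STEAL voice 2 (pitch 78, oldest) -> assign | voices=[82 84 62 86]

Answer: 82 84 62 86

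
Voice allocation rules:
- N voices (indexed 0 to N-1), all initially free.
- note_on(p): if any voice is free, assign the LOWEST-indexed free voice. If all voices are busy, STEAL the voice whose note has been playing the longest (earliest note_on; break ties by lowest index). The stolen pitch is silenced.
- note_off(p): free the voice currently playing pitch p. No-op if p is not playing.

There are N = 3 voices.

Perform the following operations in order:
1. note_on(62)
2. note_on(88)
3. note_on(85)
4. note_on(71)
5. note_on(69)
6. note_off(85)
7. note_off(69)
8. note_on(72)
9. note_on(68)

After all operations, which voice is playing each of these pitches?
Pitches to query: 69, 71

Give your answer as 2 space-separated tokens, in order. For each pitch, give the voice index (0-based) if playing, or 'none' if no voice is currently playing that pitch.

Answer: none 0

Derivation:
Op 1: note_on(62): voice 0 is free -> assigned | voices=[62 - -]
Op 2: note_on(88): voice 1 is free -> assigned | voices=[62 88 -]
Op 3: note_on(85): voice 2 is free -> assigned | voices=[62 88 85]
Op 4: note_on(71): all voices busy, STEAL voice 0 (pitch 62, oldest) -> assign | voices=[71 88 85]
Op 5: note_on(69): all voices busy, STEAL voice 1 (pitch 88, oldest) -> assign | voices=[71 69 85]
Op 6: note_off(85): free voice 2 | voices=[71 69 -]
Op 7: note_off(69): free voice 1 | voices=[71 - -]
Op 8: note_on(72): voice 1 is free -> assigned | voices=[71 72 -]
Op 9: note_on(68): voice 2 is free -> assigned | voices=[71 72 68]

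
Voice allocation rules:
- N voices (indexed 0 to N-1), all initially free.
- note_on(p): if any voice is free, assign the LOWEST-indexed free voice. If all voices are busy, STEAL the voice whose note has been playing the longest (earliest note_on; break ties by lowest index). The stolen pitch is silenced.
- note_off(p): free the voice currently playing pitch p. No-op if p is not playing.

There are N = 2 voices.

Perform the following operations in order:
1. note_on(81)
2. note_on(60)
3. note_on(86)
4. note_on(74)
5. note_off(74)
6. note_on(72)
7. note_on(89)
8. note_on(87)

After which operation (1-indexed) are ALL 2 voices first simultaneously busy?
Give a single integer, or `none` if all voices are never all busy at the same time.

Answer: 2

Derivation:
Op 1: note_on(81): voice 0 is free -> assigned | voices=[81 -]
Op 2: note_on(60): voice 1 is free -> assigned | voices=[81 60]
Op 3: note_on(86): all voices busy, STEAL voice 0 (pitch 81, oldest) -> assign | voices=[86 60]
Op 4: note_on(74): all voices busy, STEAL voice 1 (pitch 60, oldest) -> assign | voices=[86 74]
Op 5: note_off(74): free voice 1 | voices=[86 -]
Op 6: note_on(72): voice 1 is free -> assigned | voices=[86 72]
Op 7: note_on(89): all voices busy, STEAL voice 0 (pitch 86, oldest) -> assign | voices=[89 72]
Op 8: note_on(87): all voices busy, STEAL voice 1 (pitch 72, oldest) -> assign | voices=[89 87]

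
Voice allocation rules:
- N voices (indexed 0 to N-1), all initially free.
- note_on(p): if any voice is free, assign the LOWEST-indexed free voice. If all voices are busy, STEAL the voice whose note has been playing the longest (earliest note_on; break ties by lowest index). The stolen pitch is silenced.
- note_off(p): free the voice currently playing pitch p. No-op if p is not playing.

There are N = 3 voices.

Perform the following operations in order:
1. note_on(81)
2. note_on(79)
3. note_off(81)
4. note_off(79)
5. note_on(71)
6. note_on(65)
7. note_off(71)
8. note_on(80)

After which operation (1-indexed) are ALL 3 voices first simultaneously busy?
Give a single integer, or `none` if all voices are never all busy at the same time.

Op 1: note_on(81): voice 0 is free -> assigned | voices=[81 - -]
Op 2: note_on(79): voice 1 is free -> assigned | voices=[81 79 -]
Op 3: note_off(81): free voice 0 | voices=[- 79 -]
Op 4: note_off(79): free voice 1 | voices=[- - -]
Op 5: note_on(71): voice 0 is free -> assigned | voices=[71 - -]
Op 6: note_on(65): voice 1 is free -> assigned | voices=[71 65 -]
Op 7: note_off(71): free voice 0 | voices=[- 65 -]
Op 8: note_on(80): voice 0 is free -> assigned | voices=[80 65 -]

Answer: none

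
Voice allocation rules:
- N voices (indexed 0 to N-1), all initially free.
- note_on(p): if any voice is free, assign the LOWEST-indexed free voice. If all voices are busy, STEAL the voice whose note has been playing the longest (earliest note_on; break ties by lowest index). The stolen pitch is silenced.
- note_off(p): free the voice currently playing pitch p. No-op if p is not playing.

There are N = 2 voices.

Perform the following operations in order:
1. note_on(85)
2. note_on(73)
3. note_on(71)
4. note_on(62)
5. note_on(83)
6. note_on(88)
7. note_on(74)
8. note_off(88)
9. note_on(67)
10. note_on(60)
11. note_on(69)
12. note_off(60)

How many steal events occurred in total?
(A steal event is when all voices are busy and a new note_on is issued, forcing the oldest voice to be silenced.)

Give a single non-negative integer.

Answer: 7

Derivation:
Op 1: note_on(85): voice 0 is free -> assigned | voices=[85 -]
Op 2: note_on(73): voice 1 is free -> assigned | voices=[85 73]
Op 3: note_on(71): all voices busy, STEAL voice 0 (pitch 85, oldest) -> assign | voices=[71 73]
Op 4: note_on(62): all voices busy, STEAL voice 1 (pitch 73, oldest) -> assign | voices=[71 62]
Op 5: note_on(83): all voices busy, STEAL voice 0 (pitch 71, oldest) -> assign | voices=[83 62]
Op 6: note_on(88): all voices busy, STEAL voice 1 (pitch 62, oldest) -> assign | voices=[83 88]
Op 7: note_on(74): all voices busy, STEAL voice 0 (pitch 83, oldest) -> assign | voices=[74 88]
Op 8: note_off(88): free voice 1 | voices=[74 -]
Op 9: note_on(67): voice 1 is free -> assigned | voices=[74 67]
Op 10: note_on(60): all voices busy, STEAL voice 0 (pitch 74, oldest) -> assign | voices=[60 67]
Op 11: note_on(69): all voices busy, STEAL voice 1 (pitch 67, oldest) -> assign | voices=[60 69]
Op 12: note_off(60): free voice 0 | voices=[- 69]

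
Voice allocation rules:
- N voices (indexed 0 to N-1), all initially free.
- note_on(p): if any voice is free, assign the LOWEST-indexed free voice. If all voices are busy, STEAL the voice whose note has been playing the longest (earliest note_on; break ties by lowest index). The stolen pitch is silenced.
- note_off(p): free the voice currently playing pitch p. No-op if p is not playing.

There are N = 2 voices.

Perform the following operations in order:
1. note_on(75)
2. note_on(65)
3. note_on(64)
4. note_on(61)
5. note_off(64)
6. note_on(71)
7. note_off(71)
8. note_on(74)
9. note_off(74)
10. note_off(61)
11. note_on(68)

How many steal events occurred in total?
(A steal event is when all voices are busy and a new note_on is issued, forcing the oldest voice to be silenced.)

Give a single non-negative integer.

Op 1: note_on(75): voice 0 is free -> assigned | voices=[75 -]
Op 2: note_on(65): voice 1 is free -> assigned | voices=[75 65]
Op 3: note_on(64): all voices busy, STEAL voice 0 (pitch 75, oldest) -> assign | voices=[64 65]
Op 4: note_on(61): all voices busy, STEAL voice 1 (pitch 65, oldest) -> assign | voices=[64 61]
Op 5: note_off(64): free voice 0 | voices=[- 61]
Op 6: note_on(71): voice 0 is free -> assigned | voices=[71 61]
Op 7: note_off(71): free voice 0 | voices=[- 61]
Op 8: note_on(74): voice 0 is free -> assigned | voices=[74 61]
Op 9: note_off(74): free voice 0 | voices=[- 61]
Op 10: note_off(61): free voice 1 | voices=[- -]
Op 11: note_on(68): voice 0 is free -> assigned | voices=[68 -]

Answer: 2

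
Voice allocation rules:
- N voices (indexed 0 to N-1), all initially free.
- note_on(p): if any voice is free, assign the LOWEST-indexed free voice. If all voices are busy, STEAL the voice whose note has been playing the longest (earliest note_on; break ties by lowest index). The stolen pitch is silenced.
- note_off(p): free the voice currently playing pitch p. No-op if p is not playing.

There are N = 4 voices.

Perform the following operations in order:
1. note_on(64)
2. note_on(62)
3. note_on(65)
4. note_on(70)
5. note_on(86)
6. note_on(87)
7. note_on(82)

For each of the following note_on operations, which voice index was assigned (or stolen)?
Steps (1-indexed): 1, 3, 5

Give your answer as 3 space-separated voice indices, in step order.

Answer: 0 2 0

Derivation:
Op 1: note_on(64): voice 0 is free -> assigned | voices=[64 - - -]
Op 2: note_on(62): voice 1 is free -> assigned | voices=[64 62 - -]
Op 3: note_on(65): voice 2 is free -> assigned | voices=[64 62 65 -]
Op 4: note_on(70): voice 3 is free -> assigned | voices=[64 62 65 70]
Op 5: note_on(86): all voices busy, STEAL voice 0 (pitch 64, oldest) -> assign | voices=[86 62 65 70]
Op 6: note_on(87): all voices busy, STEAL voice 1 (pitch 62, oldest) -> assign | voices=[86 87 65 70]
Op 7: note_on(82): all voices busy, STEAL voice 2 (pitch 65, oldest) -> assign | voices=[86 87 82 70]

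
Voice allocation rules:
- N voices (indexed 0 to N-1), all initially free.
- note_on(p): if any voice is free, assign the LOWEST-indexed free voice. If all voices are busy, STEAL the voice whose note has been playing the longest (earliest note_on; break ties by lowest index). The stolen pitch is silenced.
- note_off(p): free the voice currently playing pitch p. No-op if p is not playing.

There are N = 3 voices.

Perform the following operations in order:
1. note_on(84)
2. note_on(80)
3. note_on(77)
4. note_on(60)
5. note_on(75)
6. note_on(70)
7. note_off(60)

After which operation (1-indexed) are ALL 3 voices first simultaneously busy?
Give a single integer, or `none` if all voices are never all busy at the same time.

Op 1: note_on(84): voice 0 is free -> assigned | voices=[84 - -]
Op 2: note_on(80): voice 1 is free -> assigned | voices=[84 80 -]
Op 3: note_on(77): voice 2 is free -> assigned | voices=[84 80 77]
Op 4: note_on(60): all voices busy, STEAL voice 0 (pitch 84, oldest) -> assign | voices=[60 80 77]
Op 5: note_on(75): all voices busy, STEAL voice 1 (pitch 80, oldest) -> assign | voices=[60 75 77]
Op 6: note_on(70): all voices busy, STEAL voice 2 (pitch 77, oldest) -> assign | voices=[60 75 70]
Op 7: note_off(60): free voice 0 | voices=[- 75 70]

Answer: 3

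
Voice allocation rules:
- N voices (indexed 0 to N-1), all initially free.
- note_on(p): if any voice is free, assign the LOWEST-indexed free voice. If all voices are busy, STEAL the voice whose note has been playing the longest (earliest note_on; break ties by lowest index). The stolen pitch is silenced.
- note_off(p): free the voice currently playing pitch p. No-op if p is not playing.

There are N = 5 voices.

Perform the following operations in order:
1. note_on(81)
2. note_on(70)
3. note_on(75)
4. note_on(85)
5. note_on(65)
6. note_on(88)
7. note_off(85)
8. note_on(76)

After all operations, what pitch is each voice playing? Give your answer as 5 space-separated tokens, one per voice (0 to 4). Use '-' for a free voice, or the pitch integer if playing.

Answer: 88 70 75 76 65

Derivation:
Op 1: note_on(81): voice 0 is free -> assigned | voices=[81 - - - -]
Op 2: note_on(70): voice 1 is free -> assigned | voices=[81 70 - - -]
Op 3: note_on(75): voice 2 is free -> assigned | voices=[81 70 75 - -]
Op 4: note_on(85): voice 3 is free -> assigned | voices=[81 70 75 85 -]
Op 5: note_on(65): voice 4 is free -> assigned | voices=[81 70 75 85 65]
Op 6: note_on(88): all voices busy, STEAL voice 0 (pitch 81, oldest) -> assign | voices=[88 70 75 85 65]
Op 7: note_off(85): free voice 3 | voices=[88 70 75 - 65]
Op 8: note_on(76): voice 3 is free -> assigned | voices=[88 70 75 76 65]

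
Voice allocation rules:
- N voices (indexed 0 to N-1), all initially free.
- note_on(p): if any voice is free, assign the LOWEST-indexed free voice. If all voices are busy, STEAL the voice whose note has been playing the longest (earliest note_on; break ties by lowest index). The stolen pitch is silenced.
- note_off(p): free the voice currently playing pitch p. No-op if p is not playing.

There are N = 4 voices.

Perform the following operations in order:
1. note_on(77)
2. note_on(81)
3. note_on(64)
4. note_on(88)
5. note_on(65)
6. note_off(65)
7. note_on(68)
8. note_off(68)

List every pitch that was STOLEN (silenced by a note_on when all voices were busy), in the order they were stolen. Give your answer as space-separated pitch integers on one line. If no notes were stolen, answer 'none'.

Answer: 77

Derivation:
Op 1: note_on(77): voice 0 is free -> assigned | voices=[77 - - -]
Op 2: note_on(81): voice 1 is free -> assigned | voices=[77 81 - -]
Op 3: note_on(64): voice 2 is free -> assigned | voices=[77 81 64 -]
Op 4: note_on(88): voice 3 is free -> assigned | voices=[77 81 64 88]
Op 5: note_on(65): all voices busy, STEAL voice 0 (pitch 77, oldest) -> assign | voices=[65 81 64 88]
Op 6: note_off(65): free voice 0 | voices=[- 81 64 88]
Op 7: note_on(68): voice 0 is free -> assigned | voices=[68 81 64 88]
Op 8: note_off(68): free voice 0 | voices=[- 81 64 88]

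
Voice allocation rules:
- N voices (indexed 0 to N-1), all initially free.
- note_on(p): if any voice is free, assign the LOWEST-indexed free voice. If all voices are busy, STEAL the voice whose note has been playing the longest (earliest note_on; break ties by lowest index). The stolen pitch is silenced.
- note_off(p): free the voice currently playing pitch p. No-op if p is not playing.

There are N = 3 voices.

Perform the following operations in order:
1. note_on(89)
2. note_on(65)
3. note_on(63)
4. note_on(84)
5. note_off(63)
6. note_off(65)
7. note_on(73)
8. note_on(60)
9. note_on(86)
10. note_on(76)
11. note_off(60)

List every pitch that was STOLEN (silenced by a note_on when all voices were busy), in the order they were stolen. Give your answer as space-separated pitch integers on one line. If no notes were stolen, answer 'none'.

Answer: 89 84 73

Derivation:
Op 1: note_on(89): voice 0 is free -> assigned | voices=[89 - -]
Op 2: note_on(65): voice 1 is free -> assigned | voices=[89 65 -]
Op 3: note_on(63): voice 2 is free -> assigned | voices=[89 65 63]
Op 4: note_on(84): all voices busy, STEAL voice 0 (pitch 89, oldest) -> assign | voices=[84 65 63]
Op 5: note_off(63): free voice 2 | voices=[84 65 -]
Op 6: note_off(65): free voice 1 | voices=[84 - -]
Op 7: note_on(73): voice 1 is free -> assigned | voices=[84 73 -]
Op 8: note_on(60): voice 2 is free -> assigned | voices=[84 73 60]
Op 9: note_on(86): all voices busy, STEAL voice 0 (pitch 84, oldest) -> assign | voices=[86 73 60]
Op 10: note_on(76): all voices busy, STEAL voice 1 (pitch 73, oldest) -> assign | voices=[86 76 60]
Op 11: note_off(60): free voice 2 | voices=[86 76 -]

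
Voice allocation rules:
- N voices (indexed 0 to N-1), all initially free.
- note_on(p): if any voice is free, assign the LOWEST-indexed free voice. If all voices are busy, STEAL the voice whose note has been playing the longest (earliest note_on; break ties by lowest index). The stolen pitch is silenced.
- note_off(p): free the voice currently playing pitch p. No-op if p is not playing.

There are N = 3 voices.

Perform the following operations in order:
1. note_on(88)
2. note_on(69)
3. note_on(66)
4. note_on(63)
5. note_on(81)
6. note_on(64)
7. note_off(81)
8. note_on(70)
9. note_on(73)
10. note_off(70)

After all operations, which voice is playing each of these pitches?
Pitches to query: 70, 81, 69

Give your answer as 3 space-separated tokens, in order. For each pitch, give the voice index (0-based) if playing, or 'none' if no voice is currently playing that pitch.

Op 1: note_on(88): voice 0 is free -> assigned | voices=[88 - -]
Op 2: note_on(69): voice 1 is free -> assigned | voices=[88 69 -]
Op 3: note_on(66): voice 2 is free -> assigned | voices=[88 69 66]
Op 4: note_on(63): all voices busy, STEAL voice 0 (pitch 88, oldest) -> assign | voices=[63 69 66]
Op 5: note_on(81): all voices busy, STEAL voice 1 (pitch 69, oldest) -> assign | voices=[63 81 66]
Op 6: note_on(64): all voices busy, STEAL voice 2 (pitch 66, oldest) -> assign | voices=[63 81 64]
Op 7: note_off(81): free voice 1 | voices=[63 - 64]
Op 8: note_on(70): voice 1 is free -> assigned | voices=[63 70 64]
Op 9: note_on(73): all voices busy, STEAL voice 0 (pitch 63, oldest) -> assign | voices=[73 70 64]
Op 10: note_off(70): free voice 1 | voices=[73 - 64]

Answer: none none none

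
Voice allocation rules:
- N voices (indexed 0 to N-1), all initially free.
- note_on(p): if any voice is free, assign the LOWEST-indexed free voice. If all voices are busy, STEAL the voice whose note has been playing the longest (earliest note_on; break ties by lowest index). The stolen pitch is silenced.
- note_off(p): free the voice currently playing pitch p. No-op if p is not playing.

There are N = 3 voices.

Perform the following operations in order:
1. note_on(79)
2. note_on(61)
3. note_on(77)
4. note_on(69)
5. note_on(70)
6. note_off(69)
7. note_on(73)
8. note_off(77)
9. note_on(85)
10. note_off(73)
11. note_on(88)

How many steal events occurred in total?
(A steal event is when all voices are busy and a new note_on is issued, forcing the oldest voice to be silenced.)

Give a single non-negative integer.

Answer: 2

Derivation:
Op 1: note_on(79): voice 0 is free -> assigned | voices=[79 - -]
Op 2: note_on(61): voice 1 is free -> assigned | voices=[79 61 -]
Op 3: note_on(77): voice 2 is free -> assigned | voices=[79 61 77]
Op 4: note_on(69): all voices busy, STEAL voice 0 (pitch 79, oldest) -> assign | voices=[69 61 77]
Op 5: note_on(70): all voices busy, STEAL voice 1 (pitch 61, oldest) -> assign | voices=[69 70 77]
Op 6: note_off(69): free voice 0 | voices=[- 70 77]
Op 7: note_on(73): voice 0 is free -> assigned | voices=[73 70 77]
Op 8: note_off(77): free voice 2 | voices=[73 70 -]
Op 9: note_on(85): voice 2 is free -> assigned | voices=[73 70 85]
Op 10: note_off(73): free voice 0 | voices=[- 70 85]
Op 11: note_on(88): voice 0 is free -> assigned | voices=[88 70 85]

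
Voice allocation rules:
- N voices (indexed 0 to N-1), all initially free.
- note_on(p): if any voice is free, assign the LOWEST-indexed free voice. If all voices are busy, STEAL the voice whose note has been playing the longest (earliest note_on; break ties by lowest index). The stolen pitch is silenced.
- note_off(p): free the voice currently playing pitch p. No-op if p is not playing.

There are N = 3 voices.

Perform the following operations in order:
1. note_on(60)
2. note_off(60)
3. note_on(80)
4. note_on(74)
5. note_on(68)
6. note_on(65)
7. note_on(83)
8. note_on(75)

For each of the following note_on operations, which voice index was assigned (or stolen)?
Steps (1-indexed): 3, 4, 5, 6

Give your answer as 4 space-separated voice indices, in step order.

Op 1: note_on(60): voice 0 is free -> assigned | voices=[60 - -]
Op 2: note_off(60): free voice 0 | voices=[- - -]
Op 3: note_on(80): voice 0 is free -> assigned | voices=[80 - -]
Op 4: note_on(74): voice 1 is free -> assigned | voices=[80 74 -]
Op 5: note_on(68): voice 2 is free -> assigned | voices=[80 74 68]
Op 6: note_on(65): all voices busy, STEAL voice 0 (pitch 80, oldest) -> assign | voices=[65 74 68]
Op 7: note_on(83): all voices busy, STEAL voice 1 (pitch 74, oldest) -> assign | voices=[65 83 68]
Op 8: note_on(75): all voices busy, STEAL voice 2 (pitch 68, oldest) -> assign | voices=[65 83 75]

Answer: 0 1 2 0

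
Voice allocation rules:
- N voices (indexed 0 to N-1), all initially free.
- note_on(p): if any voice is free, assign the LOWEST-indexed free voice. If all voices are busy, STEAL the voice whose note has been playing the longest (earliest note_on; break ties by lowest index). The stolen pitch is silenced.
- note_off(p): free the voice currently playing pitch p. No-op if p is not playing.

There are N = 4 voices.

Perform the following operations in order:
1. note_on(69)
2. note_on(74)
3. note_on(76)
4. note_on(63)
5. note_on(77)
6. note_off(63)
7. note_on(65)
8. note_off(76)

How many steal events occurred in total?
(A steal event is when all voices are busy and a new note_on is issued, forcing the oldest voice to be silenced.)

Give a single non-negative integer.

Op 1: note_on(69): voice 0 is free -> assigned | voices=[69 - - -]
Op 2: note_on(74): voice 1 is free -> assigned | voices=[69 74 - -]
Op 3: note_on(76): voice 2 is free -> assigned | voices=[69 74 76 -]
Op 4: note_on(63): voice 3 is free -> assigned | voices=[69 74 76 63]
Op 5: note_on(77): all voices busy, STEAL voice 0 (pitch 69, oldest) -> assign | voices=[77 74 76 63]
Op 6: note_off(63): free voice 3 | voices=[77 74 76 -]
Op 7: note_on(65): voice 3 is free -> assigned | voices=[77 74 76 65]
Op 8: note_off(76): free voice 2 | voices=[77 74 - 65]

Answer: 1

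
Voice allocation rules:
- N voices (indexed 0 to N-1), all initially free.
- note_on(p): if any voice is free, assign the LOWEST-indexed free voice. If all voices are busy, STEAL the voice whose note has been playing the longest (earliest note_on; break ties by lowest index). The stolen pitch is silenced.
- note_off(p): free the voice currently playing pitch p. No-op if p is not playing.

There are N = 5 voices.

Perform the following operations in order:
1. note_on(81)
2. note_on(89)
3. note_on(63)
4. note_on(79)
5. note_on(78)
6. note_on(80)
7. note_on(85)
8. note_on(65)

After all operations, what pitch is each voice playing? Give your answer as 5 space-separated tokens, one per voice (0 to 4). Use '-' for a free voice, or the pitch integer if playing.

Op 1: note_on(81): voice 0 is free -> assigned | voices=[81 - - - -]
Op 2: note_on(89): voice 1 is free -> assigned | voices=[81 89 - - -]
Op 3: note_on(63): voice 2 is free -> assigned | voices=[81 89 63 - -]
Op 4: note_on(79): voice 3 is free -> assigned | voices=[81 89 63 79 -]
Op 5: note_on(78): voice 4 is free -> assigned | voices=[81 89 63 79 78]
Op 6: note_on(80): all voices busy, STEAL voice 0 (pitch 81, oldest) -> assign | voices=[80 89 63 79 78]
Op 7: note_on(85): all voices busy, STEAL voice 1 (pitch 89, oldest) -> assign | voices=[80 85 63 79 78]
Op 8: note_on(65): all voices busy, STEAL voice 2 (pitch 63, oldest) -> assign | voices=[80 85 65 79 78]

Answer: 80 85 65 79 78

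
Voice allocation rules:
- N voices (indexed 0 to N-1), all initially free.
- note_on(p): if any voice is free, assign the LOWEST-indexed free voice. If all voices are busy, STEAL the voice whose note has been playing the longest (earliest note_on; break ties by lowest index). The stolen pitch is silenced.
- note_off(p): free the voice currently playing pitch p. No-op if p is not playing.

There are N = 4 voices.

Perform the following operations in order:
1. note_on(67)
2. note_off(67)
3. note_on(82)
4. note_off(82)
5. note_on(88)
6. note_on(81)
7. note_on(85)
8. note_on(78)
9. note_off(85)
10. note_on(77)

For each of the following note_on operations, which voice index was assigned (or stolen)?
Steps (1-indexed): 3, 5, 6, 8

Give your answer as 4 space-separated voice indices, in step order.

Answer: 0 0 1 3

Derivation:
Op 1: note_on(67): voice 0 is free -> assigned | voices=[67 - - -]
Op 2: note_off(67): free voice 0 | voices=[- - - -]
Op 3: note_on(82): voice 0 is free -> assigned | voices=[82 - - -]
Op 4: note_off(82): free voice 0 | voices=[- - - -]
Op 5: note_on(88): voice 0 is free -> assigned | voices=[88 - - -]
Op 6: note_on(81): voice 1 is free -> assigned | voices=[88 81 - -]
Op 7: note_on(85): voice 2 is free -> assigned | voices=[88 81 85 -]
Op 8: note_on(78): voice 3 is free -> assigned | voices=[88 81 85 78]
Op 9: note_off(85): free voice 2 | voices=[88 81 - 78]
Op 10: note_on(77): voice 2 is free -> assigned | voices=[88 81 77 78]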